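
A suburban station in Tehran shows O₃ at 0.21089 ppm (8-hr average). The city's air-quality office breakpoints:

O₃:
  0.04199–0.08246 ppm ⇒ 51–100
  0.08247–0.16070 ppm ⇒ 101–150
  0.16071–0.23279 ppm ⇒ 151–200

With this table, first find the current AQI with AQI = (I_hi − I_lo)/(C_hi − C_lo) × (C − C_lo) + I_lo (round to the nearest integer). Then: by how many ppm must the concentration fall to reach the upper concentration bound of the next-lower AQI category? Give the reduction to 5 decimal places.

0.05019

O₃: 0.21089 lies in 0.16071–0.23279, so I_lo=151, I_hi=200, C_lo=0.16071, C_hi=0.23279.
(200−151)/(0.23279−0.16071) × (0.21089−0.16071) + 151 = 49/0.07208 × 0.05018 + 151 ≈ 185.11 → 185.
Current AQI 185 is in the Unhealthy range (151–200). The next-lower category tops out at AQI 150, whose upper concentration bound is 0.16070 ppm.
Reduction needed = 0.21089 − 0.16070 = 0.05019 ppm.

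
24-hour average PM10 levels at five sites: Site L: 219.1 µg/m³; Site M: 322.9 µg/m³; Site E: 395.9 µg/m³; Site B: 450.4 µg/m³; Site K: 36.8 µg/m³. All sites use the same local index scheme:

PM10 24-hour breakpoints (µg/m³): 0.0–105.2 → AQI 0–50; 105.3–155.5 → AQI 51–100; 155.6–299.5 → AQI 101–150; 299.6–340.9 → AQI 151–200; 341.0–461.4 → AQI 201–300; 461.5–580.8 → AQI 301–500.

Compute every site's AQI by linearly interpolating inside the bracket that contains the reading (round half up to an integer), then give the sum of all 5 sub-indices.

Site L: 219.1 ∈ [155.6, 299.5] ↔ index [101, 150].
101 + (219.1−155.6)·(150−101)/(299.5−155.6) = 101 + 63.5·49/143.9 ≈ 122.62, so AQI = 123.
Site M 322.9: bracket 299.6–340.9 → index 151–200; slope 49/41.3, offset 23.3.
AQI = 151 + 49/41.3·23.3 ≈ 178.64 ⇒ 179.
Site E: 395.9 lies in 341.0–461.4, so I_lo=201, I_hi=300, C_lo=341.0, C_hi=461.4.
(300−201)/(461.4−341.0) × (395.9−341.0) + 201 = 99/120.4 × 54.9 + 201 ≈ 246.14 → 246.
Site B: 450.4 ∈ [341.0, 461.4] ↔ index [201, 300].
201 + (450.4−341.0)·(300−201)/(461.4−341.0) = 201 + 109.4·99/120.4 ≈ 290.96, so AQI = 291.
Site K 36.8: bracket 0.0–105.2 → index 0–50; slope 50/105.2, offset 36.8.
AQI = 0 + 50/105.2·36.8 ≈ 17.49 ⇒ 17.
AQIs: Site L=123, Site M=179, Site E=246, Site B=291, Site K=17. Sum = 123 + 179 + 246 + 291 + 17 = 856.

856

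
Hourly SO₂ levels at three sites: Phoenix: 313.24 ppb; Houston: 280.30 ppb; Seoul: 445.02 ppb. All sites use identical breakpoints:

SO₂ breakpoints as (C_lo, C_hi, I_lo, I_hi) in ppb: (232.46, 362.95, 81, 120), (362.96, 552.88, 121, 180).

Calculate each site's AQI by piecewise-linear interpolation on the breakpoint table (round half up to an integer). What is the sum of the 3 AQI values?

346

Phoenix: 313.24 ∈ [232.46, 362.95] ↔ index [81, 120].
81 + (313.24−232.46)·(120−81)/(362.95−232.46) = 81 + 80.78·39/130.49 ≈ 105.14, so AQI = 105.
Houston: 280.30 lies in 232.46–362.95, so I_lo=81, I_hi=120, C_lo=232.46, C_hi=362.95.
(120−81)/(362.95−232.46) × (280.30−232.46) + 81 = 39/130.49 × 47.84 + 81 ≈ 95.30 → 95.
Seoul: 445.02 ∈ [362.96, 552.88] ↔ index [121, 180].
121 + (445.02−362.96)·(180−121)/(552.88−362.96) = 121 + 82.06·59/189.92 ≈ 146.49, so AQI = 146.
AQIs: Phoenix=105, Houston=95, Seoul=146. Sum = 105 + 95 + 146 = 346.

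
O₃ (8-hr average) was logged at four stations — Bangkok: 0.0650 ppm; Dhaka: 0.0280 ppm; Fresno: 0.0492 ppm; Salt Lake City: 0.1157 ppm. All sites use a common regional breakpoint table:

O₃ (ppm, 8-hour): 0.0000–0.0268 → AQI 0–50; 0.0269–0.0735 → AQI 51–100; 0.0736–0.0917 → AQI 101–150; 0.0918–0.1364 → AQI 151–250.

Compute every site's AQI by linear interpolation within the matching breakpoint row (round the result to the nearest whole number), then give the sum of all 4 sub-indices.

Bangkok: 0.0650 lies in 0.0269–0.0735, so I_lo=51, I_hi=100, C_lo=0.0269, C_hi=0.0735.
(100−51)/(0.0735−0.0269) × (0.0650−0.0269) + 51 = 49/0.0466 × 0.0381 + 51 ≈ 91.06 → 91.
Dhaka 0.0280: bracket 0.0269–0.0735 → index 51–100; slope 49/0.0466, offset 0.0011.
AQI = 51 + 49/0.0466·0.0011 ≈ 52.16 ⇒ 52.
Fresno 0.0492: bracket 0.0269–0.0735 → index 51–100; slope 49/0.0466, offset 0.0223.
AQI = 51 + 49/0.0466·0.0223 ≈ 74.45 ⇒ 74.
Salt Lake City 0.1157: bracket 0.0918–0.1364 → index 151–250; slope 99/0.0446, offset 0.0239.
AQI = 151 + 99/0.0446·0.0239 ≈ 204.05 ⇒ 204.
AQIs: Bangkok=91, Dhaka=52, Fresno=74, Salt Lake City=204. Sum = 91 + 52 + 74 + 204 = 421.

421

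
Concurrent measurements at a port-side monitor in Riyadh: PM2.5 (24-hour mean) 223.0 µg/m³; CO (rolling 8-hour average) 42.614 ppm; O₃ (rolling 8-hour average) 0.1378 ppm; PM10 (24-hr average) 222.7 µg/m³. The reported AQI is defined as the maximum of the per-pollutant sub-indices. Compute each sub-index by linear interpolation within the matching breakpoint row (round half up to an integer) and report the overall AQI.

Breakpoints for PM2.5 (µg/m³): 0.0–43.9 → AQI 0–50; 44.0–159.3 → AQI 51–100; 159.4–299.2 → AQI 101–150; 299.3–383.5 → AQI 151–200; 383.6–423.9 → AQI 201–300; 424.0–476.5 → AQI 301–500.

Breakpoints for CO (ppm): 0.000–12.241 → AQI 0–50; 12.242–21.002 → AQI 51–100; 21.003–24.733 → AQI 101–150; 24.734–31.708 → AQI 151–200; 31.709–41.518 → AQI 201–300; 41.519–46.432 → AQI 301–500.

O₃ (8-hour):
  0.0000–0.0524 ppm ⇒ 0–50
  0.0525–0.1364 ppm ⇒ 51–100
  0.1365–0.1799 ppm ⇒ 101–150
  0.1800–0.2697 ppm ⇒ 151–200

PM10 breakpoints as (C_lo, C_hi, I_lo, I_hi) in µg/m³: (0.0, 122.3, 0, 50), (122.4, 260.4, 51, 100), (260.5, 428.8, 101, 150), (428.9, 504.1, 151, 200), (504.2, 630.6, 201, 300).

PM2.5: row 159.4–299.2 (AQI 101–150). (150−101)·(223.0−159.4)/(299.2−159.4) + 101 = 49·63.6/139.8 + 101 ≈ 123.29 → 123.
CO: 42.614 lies in 41.519–46.432, so I_lo=301, I_hi=500, C_lo=41.519, C_hi=46.432.
(500−301)/(46.432−41.519) × (42.614−41.519) + 301 = 199/4.913 × 1.095 + 301 ≈ 345.35 → 345.
O₃: 0.1378 lies in 0.1365–0.1799, so I_lo=101, I_hi=150, C_lo=0.1365, C_hi=0.1799.
(150−101)/(0.1799−0.1365) × (0.1378−0.1365) + 101 = 49/0.0434 × 0.0013 + 101 ≈ 102.47 → 102.
PM10: 222.7 ∈ [122.4, 260.4] ↔ index [51, 100].
51 + (222.7−122.4)·(100−51)/(260.4−122.4) = 51 + 100.3·49/138.0 ≈ 86.61, so AQI = 87.
Sub-indices: PM2.5→123, CO→345, O₃→102, PM10→87. Overall AQI = max = 345; dominant pollutant is CO.
AQI 345: Hazardous.

345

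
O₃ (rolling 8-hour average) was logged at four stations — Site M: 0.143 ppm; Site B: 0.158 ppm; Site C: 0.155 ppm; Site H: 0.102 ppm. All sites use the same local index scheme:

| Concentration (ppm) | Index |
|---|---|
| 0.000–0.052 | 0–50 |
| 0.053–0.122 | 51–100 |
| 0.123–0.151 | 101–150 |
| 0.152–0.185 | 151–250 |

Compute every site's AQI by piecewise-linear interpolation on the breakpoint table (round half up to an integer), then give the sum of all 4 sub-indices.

551

Site M: row 0.123–0.151 (AQI 101–150). (150−101)·(0.143−0.123)/(0.151−0.123) + 101 = 49·0.020/0.028 + 101 ≈ 136.00 → 136.
Site B: 0.158 ∈ [0.152, 0.185] ↔ index [151, 250].
151 + (0.158−0.152)·(250−151)/(0.185−0.152) = 151 + 0.006·99/0.033 ≈ 169.00, so AQI = 169.
Site C: 0.155 lies in 0.152–0.185, so I_lo=151, I_hi=250, C_lo=0.152, C_hi=0.185.
(250−151)/(0.185−0.152) × (0.155−0.152) + 151 = 99/0.033 × 0.003 + 151 ≈ 160.00 → 160.
Site H 0.102: bracket 0.053–0.122 → index 51–100; slope 49/0.069, offset 0.049.
AQI = 51 + 49/0.069·0.049 ≈ 85.80 ⇒ 86.
AQIs: Site M=136, Site B=169, Site C=160, Site H=86. Sum = 136 + 169 + 160 + 86 = 551.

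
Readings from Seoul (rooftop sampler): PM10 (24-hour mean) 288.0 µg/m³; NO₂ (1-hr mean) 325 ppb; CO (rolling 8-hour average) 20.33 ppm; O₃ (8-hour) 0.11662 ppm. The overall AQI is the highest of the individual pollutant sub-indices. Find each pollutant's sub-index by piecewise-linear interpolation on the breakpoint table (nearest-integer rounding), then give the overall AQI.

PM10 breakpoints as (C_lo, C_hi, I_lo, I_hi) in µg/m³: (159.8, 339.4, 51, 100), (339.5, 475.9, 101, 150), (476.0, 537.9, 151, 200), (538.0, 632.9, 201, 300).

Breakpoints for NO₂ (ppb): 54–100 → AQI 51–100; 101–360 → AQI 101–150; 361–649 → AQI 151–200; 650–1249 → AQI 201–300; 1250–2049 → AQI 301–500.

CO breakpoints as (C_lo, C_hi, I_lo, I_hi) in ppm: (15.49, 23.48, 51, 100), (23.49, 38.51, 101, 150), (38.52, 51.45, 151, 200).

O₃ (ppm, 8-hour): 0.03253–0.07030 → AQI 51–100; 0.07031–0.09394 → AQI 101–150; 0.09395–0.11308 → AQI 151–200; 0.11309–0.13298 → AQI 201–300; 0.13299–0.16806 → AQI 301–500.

219

PM10: 288.0 ∈ [159.8, 339.4] ↔ index [51, 100].
51 + (288.0−159.8)·(100−51)/(339.4−159.8) = 51 + 128.2·49/179.6 ≈ 85.98, so AQI = 86.
NO₂: 325 ∈ [101, 360] ↔ index [101, 150].
101 + (325−101)·(150−101)/(360−101) = 101 + 224·49/259 ≈ 143.38, so AQI = 143.
CO: 20.33 lies in 15.49–23.48, so I_lo=51, I_hi=100, C_lo=15.49, C_hi=23.48.
(100−51)/(23.48−15.49) × (20.33−15.49) + 51 = 49/7.99 × 4.84 + 51 ≈ 80.68 → 81.
O₃ 0.11662: bracket 0.11309–0.13298 → index 201–300; slope 99/0.01989, offset 0.00353.
AQI = 201 + 99/0.01989·0.00353 ≈ 218.57 ⇒ 219.
Sub-indices: PM10→86, NO₂→143, CO→81, O₃→219. Overall AQI = max = 219; dominant pollutant is O₃.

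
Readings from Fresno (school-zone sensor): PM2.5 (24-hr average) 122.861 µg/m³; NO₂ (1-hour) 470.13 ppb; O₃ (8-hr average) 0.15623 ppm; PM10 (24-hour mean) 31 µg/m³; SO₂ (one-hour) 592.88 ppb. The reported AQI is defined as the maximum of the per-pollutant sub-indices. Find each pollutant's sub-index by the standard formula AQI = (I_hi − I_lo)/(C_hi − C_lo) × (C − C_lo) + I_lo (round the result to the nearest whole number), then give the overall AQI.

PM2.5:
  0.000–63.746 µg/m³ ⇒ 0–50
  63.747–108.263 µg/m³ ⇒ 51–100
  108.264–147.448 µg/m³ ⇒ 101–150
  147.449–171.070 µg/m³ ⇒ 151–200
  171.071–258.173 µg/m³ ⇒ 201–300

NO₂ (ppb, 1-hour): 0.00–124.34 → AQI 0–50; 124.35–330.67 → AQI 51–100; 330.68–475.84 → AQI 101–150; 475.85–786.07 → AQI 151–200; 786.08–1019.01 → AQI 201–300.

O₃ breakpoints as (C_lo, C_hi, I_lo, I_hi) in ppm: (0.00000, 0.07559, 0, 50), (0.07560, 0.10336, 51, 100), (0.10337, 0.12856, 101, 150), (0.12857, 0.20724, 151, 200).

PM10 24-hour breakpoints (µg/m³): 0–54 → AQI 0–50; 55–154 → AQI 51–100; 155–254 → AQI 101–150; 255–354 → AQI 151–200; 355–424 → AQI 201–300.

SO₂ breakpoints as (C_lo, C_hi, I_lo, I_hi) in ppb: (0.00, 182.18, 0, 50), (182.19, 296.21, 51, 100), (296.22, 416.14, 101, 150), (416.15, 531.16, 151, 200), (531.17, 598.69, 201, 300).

PM2.5: 122.861 lies in 108.264–147.448, so I_lo=101, I_hi=150, C_lo=108.264, C_hi=147.448.
(150−101)/(147.448−108.264) × (122.861−108.264) + 101 = 49/39.184 × 14.597 + 101 ≈ 119.25 → 119.
NO₂ 470.13: bracket 330.68–475.84 → index 101–150; slope 49/145.16, offset 139.45.
AQI = 101 + 49/145.16·139.45 ≈ 148.07 ⇒ 148.
O₃: 0.15623 ∈ [0.12857, 0.20724] ↔ index [151, 200].
151 + (0.15623−0.12857)·(200−151)/(0.20724−0.12857) = 151 + 0.02766·49/0.07867 ≈ 168.23, so AQI = 168.
PM10: row 0–54 (AQI 0–50). (50−0)·(31−0)/(54−0) + 0 = 50·31/54 + 0 ≈ 28.70 → 29.
SO₂: 592.88 ∈ [531.17, 598.69] ↔ index [201, 300].
201 + (592.88−531.17)·(300−201)/(598.69−531.17) = 201 + 61.71·99/67.52 ≈ 291.48, so AQI = 291.
Sub-indices: PM2.5→119, NO₂→148, O₃→168, PM10→29, SO₂→291. Overall AQI = max = 291; dominant pollutant is SO₂.
AQI 291: Very Unhealthy.

291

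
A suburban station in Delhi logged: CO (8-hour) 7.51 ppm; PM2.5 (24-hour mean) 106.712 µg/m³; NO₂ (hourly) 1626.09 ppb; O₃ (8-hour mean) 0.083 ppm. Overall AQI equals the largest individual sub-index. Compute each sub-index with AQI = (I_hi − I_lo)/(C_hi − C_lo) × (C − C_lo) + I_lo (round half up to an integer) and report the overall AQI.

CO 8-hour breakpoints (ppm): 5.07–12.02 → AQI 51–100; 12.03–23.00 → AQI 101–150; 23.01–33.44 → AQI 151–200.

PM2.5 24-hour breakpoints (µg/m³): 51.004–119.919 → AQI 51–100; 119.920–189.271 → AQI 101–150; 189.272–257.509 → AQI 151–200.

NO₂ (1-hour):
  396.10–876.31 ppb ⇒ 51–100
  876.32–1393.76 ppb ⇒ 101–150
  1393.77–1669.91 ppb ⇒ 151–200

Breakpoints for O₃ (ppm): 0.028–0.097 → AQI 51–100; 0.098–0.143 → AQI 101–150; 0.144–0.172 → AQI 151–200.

192

CO: row 5.07–12.02 (AQI 51–100). (100−51)·(7.51−5.07)/(12.02−5.07) + 51 = 49·2.44/6.95 + 51 ≈ 68.20 → 68.
PM2.5: row 51.004–119.919 (AQI 51–100). (100−51)·(106.712−51.004)/(119.919−51.004) + 51 = 49·55.708/68.915 + 51 ≈ 90.61 → 91.
NO₂: row 1393.77–1669.91 (AQI 151–200). (200−151)·(1626.09−1393.77)/(1669.91−1393.77) + 151 = 49·232.32/276.14 + 151 ≈ 192.22 → 192.
O₃ 0.083: bracket 0.028–0.097 → index 51–100; slope 49/0.069, offset 0.055.
AQI = 51 + 49/0.069·0.055 ≈ 90.06 ⇒ 90.
Sub-indices: CO→68, PM2.5→91, NO₂→192, O₃→90. Overall AQI = max = 192; dominant pollutant is NO₂.
AQI 192: Unhealthy.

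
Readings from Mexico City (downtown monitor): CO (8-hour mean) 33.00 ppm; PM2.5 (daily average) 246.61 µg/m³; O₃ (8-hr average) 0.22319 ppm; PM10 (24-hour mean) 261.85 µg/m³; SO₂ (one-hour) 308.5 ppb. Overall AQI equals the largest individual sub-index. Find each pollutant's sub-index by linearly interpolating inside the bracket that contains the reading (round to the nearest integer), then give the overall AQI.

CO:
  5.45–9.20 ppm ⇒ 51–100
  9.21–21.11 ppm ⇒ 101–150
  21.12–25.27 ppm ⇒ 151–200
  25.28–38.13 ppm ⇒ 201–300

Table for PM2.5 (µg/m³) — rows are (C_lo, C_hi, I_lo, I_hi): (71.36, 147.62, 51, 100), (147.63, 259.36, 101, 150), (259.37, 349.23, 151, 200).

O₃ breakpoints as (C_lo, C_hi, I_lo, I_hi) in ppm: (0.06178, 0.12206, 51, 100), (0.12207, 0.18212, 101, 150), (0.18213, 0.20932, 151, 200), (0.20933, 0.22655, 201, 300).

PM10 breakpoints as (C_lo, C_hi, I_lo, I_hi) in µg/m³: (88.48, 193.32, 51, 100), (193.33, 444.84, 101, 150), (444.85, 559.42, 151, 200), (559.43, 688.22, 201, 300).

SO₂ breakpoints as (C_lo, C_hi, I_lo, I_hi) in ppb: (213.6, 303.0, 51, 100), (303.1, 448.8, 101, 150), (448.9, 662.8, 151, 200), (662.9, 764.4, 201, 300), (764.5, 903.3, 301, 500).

281

CO 33.00: bracket 25.28–38.13 → index 201–300; slope 99/12.85, offset 7.72.
AQI = 201 + 99/12.85·7.72 ≈ 260.48 ⇒ 260.
PM2.5: row 147.63–259.36 (AQI 101–150). (150−101)·(246.61−147.63)/(259.36−147.63) + 101 = 49·98.98/111.73 + 101 ≈ 144.41 → 144.
O₃ 0.22319: bracket 0.20933–0.22655 → index 201–300; slope 99/0.01722, offset 0.01386.
AQI = 201 + 99/0.01722·0.01386 ≈ 280.68 ⇒ 281.
PM10: 261.85 ∈ [193.33, 444.84] ↔ index [101, 150].
101 + (261.85−193.33)·(150−101)/(444.84−193.33) = 101 + 68.52·49/251.51 ≈ 114.35, so AQI = 114.
SO₂: 308.5 lies in 303.1–448.8, so I_lo=101, I_hi=150, C_lo=303.1, C_hi=448.8.
(150−101)/(448.8−303.1) × (308.5−303.1) + 101 = 49/145.7 × 5.4 + 101 ≈ 102.82 → 103.
Sub-indices: CO→260, PM2.5→144, O₃→281, PM10→114, SO₂→103. Overall AQI = max = 281; dominant pollutant is O₃.
AQI 281: Very Unhealthy.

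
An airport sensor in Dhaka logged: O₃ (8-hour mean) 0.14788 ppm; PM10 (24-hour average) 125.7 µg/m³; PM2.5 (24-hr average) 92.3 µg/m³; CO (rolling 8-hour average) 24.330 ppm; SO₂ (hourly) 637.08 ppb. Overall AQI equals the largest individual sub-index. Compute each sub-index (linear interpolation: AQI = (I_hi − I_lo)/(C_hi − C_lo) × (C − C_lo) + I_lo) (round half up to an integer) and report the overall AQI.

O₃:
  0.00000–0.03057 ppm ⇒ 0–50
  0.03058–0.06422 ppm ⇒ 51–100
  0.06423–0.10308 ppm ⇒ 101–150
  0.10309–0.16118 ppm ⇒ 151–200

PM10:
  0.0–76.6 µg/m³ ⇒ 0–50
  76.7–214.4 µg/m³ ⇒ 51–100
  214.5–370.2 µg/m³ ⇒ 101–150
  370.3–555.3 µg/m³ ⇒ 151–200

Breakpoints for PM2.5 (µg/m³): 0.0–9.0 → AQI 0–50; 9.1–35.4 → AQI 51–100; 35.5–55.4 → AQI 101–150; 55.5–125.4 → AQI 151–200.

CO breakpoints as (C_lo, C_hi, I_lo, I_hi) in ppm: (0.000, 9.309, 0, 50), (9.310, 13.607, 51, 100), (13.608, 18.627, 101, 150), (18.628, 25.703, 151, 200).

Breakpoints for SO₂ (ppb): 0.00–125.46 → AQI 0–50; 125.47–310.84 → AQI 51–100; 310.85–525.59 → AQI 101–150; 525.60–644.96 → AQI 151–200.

O₃: 0.14788 lies in 0.10309–0.16118, so I_lo=151, I_hi=200, C_lo=0.10309, C_hi=0.16118.
(200−151)/(0.16118−0.10309) × (0.14788−0.10309) + 151 = 49/0.05809 × 0.04479 + 151 ≈ 188.78 → 189.
PM10: 125.7 lies in 76.7–214.4, so I_lo=51, I_hi=100, C_lo=76.7, C_hi=214.4.
(100−51)/(214.4−76.7) × (125.7−76.7) + 51 = 49/137.7 × 49.0 + 51 ≈ 68.44 → 68.
PM2.5: row 55.5–125.4 (AQI 151–200). (200−151)·(92.3−55.5)/(125.4−55.5) + 151 = 49·36.8/69.9 + 151 ≈ 176.80 → 177.
CO: 24.330 lies in 18.628–25.703, so I_lo=151, I_hi=200, C_lo=18.628, C_hi=25.703.
(200−151)/(25.703−18.628) × (24.330−18.628) + 151 = 49/7.075 × 5.702 + 151 ≈ 190.49 → 190.
SO₂: row 525.60–644.96 (AQI 151–200). (200−151)·(637.08−525.60)/(644.96−525.60) + 151 = 49·111.48/119.36 + 151 ≈ 196.77 → 197.
Sub-indices: O₃→189, PM10→68, PM2.5→177, CO→190, SO₂→197. Overall AQI = max = 197; dominant pollutant is SO₂.

197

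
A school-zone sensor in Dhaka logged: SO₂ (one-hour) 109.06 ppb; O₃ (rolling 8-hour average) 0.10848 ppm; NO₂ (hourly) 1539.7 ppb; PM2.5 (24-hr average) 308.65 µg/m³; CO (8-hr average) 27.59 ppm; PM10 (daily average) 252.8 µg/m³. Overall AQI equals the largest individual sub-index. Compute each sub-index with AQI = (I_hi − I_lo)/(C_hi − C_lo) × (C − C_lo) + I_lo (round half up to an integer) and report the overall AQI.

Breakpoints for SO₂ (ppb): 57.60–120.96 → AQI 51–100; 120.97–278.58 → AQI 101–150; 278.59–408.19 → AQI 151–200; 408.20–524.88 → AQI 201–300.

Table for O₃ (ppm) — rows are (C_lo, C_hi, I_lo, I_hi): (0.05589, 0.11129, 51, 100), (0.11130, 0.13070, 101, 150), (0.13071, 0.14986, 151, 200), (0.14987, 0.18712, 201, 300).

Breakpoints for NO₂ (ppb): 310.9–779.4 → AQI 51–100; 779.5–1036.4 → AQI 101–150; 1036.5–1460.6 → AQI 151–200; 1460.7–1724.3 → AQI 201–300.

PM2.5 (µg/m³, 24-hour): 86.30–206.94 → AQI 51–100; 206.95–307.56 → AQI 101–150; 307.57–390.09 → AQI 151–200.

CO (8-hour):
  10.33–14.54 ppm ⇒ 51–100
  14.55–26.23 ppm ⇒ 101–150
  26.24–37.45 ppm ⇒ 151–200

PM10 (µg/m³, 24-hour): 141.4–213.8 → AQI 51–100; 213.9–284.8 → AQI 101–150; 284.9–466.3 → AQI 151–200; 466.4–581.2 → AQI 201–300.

231

SO₂ 109.06: bracket 57.60–120.96 → index 51–100; slope 49/63.36, offset 51.46.
AQI = 51 + 49/63.36·51.46 ≈ 90.80 ⇒ 91.
O₃: row 0.05589–0.11129 (AQI 51–100). (100−51)·(0.10848−0.05589)/(0.11129−0.05589) + 51 = 49·0.05259/0.05540 + 51 ≈ 97.51 → 98.
NO₂: row 1460.7–1724.3 (AQI 201–300). (300−201)·(1539.7−1460.7)/(1724.3−1460.7) + 201 = 99·79.0/263.6 + 201 ≈ 230.67 → 231.
PM2.5: row 307.57–390.09 (AQI 151–200). (200−151)·(308.65−307.57)/(390.09−307.57) + 151 = 49·1.08/82.52 + 151 ≈ 151.64 → 152.
CO: 27.59 lies in 26.24–37.45, so I_lo=151, I_hi=200, C_lo=26.24, C_hi=37.45.
(200−151)/(37.45−26.24) × (27.59−26.24) + 151 = 49/11.21 × 1.35 + 151 ≈ 156.90 → 157.
PM10: 252.8 lies in 213.9–284.8, so I_lo=101, I_hi=150, C_lo=213.9, C_hi=284.8.
(150−101)/(284.8−213.9) × (252.8−213.9) + 101 = 49/70.9 × 38.9 + 101 ≈ 127.88 → 128.
Sub-indices: SO₂→91, O₃→98, NO₂→231, PM2.5→152, CO→157, PM10→128. Overall AQI = max = 231; dominant pollutant is NO₂.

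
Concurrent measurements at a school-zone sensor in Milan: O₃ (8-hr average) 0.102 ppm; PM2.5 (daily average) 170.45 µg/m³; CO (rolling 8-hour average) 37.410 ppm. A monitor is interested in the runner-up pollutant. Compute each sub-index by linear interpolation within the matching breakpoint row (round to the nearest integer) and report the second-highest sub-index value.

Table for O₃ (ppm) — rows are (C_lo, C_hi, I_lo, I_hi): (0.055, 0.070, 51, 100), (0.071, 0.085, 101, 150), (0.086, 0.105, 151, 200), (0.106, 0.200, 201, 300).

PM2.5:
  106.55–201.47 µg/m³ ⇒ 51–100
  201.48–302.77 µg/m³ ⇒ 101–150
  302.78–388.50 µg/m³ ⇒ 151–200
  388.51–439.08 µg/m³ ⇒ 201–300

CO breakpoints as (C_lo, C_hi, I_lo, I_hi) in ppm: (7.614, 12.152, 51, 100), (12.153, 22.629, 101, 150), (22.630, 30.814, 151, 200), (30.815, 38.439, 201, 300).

192

O₃ 0.102: bracket 0.086–0.105 → index 151–200; slope 49/0.019, offset 0.016.
AQI = 151 + 49/0.019·0.016 ≈ 192.26 ⇒ 192.
PM2.5: 170.45 ∈ [106.55, 201.47] ↔ index [51, 100].
51 + (170.45−106.55)·(100−51)/(201.47−106.55) = 51 + 63.90·49/94.92 ≈ 83.99, so AQI = 84.
CO: row 30.815–38.439 (AQI 201–300). (300−201)·(37.410−30.815)/(38.439−30.815) + 201 = 99·6.595/7.624 + 201 ≈ 286.64 → 287.
Sub-indices: O₃→192, PM2.5→84, CO→287. Ranked high→low: 287, 192, 84. Second-highest sub-index = 192.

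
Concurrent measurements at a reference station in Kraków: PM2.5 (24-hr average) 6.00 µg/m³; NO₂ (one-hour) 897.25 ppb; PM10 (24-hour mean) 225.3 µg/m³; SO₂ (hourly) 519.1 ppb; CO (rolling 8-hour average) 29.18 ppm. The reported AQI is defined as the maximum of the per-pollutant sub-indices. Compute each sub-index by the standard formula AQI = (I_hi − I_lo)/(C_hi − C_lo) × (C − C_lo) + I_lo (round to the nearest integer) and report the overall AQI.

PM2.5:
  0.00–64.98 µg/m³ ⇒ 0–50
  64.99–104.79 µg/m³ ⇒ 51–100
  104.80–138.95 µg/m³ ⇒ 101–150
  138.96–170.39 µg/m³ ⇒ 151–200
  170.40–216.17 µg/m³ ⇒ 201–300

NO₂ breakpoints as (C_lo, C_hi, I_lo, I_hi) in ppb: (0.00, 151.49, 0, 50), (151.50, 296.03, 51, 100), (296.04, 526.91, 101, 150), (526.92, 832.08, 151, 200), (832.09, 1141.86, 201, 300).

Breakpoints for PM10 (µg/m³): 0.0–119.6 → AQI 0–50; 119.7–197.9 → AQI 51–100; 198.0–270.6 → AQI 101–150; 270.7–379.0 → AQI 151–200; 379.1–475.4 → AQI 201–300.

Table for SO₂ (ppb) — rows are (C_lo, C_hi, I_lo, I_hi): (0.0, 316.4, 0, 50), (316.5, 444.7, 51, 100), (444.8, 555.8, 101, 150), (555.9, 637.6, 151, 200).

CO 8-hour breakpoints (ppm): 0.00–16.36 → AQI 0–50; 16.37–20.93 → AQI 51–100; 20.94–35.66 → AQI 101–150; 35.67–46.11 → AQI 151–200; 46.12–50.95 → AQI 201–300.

222

PM2.5: 6.00 lies in 0.00–64.98, so I_lo=0, I_hi=50, C_lo=0.00, C_hi=64.98.
(50−0)/(64.98−0.00) × (6.00−0.00) + 0 = 50/64.98 × 6.00 + 0 ≈ 4.62 → 5.
NO₂: row 832.09–1141.86 (AQI 201–300). (300−201)·(897.25−832.09)/(1141.86−832.09) + 201 = 99·65.16/309.77 + 201 ≈ 221.82 → 222.
PM10: row 198.0–270.6 (AQI 101–150). (150−101)·(225.3−198.0)/(270.6−198.0) + 101 = 49·27.3/72.6 + 101 ≈ 119.43 → 119.
SO₂ 519.1: bracket 444.8–555.8 → index 101–150; slope 49/111.0, offset 74.3.
AQI = 101 + 49/111.0·74.3 ≈ 133.80 ⇒ 134.
CO: 29.18 lies in 20.94–35.66, so I_lo=101, I_hi=150, C_lo=20.94, C_hi=35.66.
(150−101)/(35.66−20.94) × (29.18−20.94) + 101 = 49/14.72 × 8.24 + 101 ≈ 128.43 → 128.
Sub-indices: PM2.5→5, NO₂→222, PM10→119, SO₂→134, CO→128. Overall AQI = max = 222; dominant pollutant is NO₂.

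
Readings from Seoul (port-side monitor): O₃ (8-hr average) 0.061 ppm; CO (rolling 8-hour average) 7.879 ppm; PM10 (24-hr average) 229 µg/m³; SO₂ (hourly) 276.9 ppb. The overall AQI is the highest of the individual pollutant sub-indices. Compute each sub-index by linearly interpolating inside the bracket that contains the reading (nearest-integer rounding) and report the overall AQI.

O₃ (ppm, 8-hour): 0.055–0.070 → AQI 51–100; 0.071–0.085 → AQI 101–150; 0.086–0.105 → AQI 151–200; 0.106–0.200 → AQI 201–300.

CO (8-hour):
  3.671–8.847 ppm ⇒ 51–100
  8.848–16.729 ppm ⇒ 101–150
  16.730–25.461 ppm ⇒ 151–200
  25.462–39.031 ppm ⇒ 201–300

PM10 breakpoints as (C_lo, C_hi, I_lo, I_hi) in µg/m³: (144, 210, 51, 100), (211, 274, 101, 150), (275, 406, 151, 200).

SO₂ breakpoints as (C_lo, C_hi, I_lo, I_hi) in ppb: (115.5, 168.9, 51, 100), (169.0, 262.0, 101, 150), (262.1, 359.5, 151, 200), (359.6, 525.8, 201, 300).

158

O₃ 0.061: bracket 0.055–0.070 → index 51–100; slope 49/0.015, offset 0.006.
AQI = 51 + 49/0.015·0.006 ≈ 70.60 ⇒ 71.
CO: 7.879 ∈ [3.671, 8.847] ↔ index [51, 100].
51 + (7.879−3.671)·(100−51)/(8.847−3.671) = 51 + 4.208·49/5.176 ≈ 90.84, so AQI = 91.
PM10: 229 lies in 211–274, so I_lo=101, I_hi=150, C_lo=211, C_hi=274.
(150−101)/(274−211) × (229−211) + 101 = 49/63 × 18 + 101 ≈ 115.00 → 115.
SO₂: row 262.1–359.5 (AQI 151–200). (200−151)·(276.9−262.1)/(359.5−262.1) + 151 = 49·14.8/97.4 + 151 ≈ 158.45 → 158.
Sub-indices: O₃→71, CO→91, PM10→115, SO₂→158. Overall AQI = max = 158; dominant pollutant is SO₂.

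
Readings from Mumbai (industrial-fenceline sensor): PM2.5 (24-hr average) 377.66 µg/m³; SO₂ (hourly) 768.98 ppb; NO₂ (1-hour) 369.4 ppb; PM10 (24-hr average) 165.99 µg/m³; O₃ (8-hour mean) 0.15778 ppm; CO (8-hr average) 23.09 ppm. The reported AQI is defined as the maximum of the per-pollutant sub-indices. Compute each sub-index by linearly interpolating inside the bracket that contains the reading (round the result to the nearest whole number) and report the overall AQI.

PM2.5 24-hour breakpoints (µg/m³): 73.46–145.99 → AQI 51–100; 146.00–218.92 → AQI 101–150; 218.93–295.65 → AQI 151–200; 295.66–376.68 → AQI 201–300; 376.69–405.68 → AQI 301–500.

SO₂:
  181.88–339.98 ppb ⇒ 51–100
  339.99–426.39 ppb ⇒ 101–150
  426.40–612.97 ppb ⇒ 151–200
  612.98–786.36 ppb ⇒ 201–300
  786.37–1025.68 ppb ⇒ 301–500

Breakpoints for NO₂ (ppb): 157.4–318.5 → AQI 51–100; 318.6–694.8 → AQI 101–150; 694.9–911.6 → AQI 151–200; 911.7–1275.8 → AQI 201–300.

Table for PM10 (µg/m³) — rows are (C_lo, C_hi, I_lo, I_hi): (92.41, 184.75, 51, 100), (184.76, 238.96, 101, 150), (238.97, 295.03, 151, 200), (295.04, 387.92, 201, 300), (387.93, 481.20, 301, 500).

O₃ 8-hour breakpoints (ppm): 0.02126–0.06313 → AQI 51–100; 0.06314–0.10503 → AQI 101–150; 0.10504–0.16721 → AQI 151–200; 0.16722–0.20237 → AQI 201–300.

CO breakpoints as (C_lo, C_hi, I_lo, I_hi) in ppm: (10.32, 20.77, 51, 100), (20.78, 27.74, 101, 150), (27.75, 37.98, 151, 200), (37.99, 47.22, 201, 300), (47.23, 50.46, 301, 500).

PM2.5 377.66: bracket 376.69–405.68 → index 301–500; slope 199/28.99, offset 0.97.
AQI = 301 + 199/28.99·0.97 ≈ 307.66 ⇒ 308.
SO₂: 768.98 ∈ [612.98, 786.36] ↔ index [201, 300].
201 + (768.98−612.98)·(300−201)/(786.36−612.98) = 201 + 156.00·99/173.38 ≈ 290.08, so AQI = 290.
NO₂: 369.4 ∈ [318.6, 694.8] ↔ index [101, 150].
101 + (369.4−318.6)·(150−101)/(694.8−318.6) = 101 + 50.8·49/376.2 ≈ 107.62, so AQI = 108.
PM10: row 92.41–184.75 (AQI 51–100). (100−51)·(165.99−92.41)/(184.75−92.41) + 51 = 49·73.58/92.34 + 51 ≈ 90.05 → 90.
O₃: 0.15778 ∈ [0.10504, 0.16721] ↔ index [151, 200].
151 + (0.15778−0.10504)·(200−151)/(0.16721−0.10504) = 151 + 0.05274·49/0.06217 ≈ 192.57, so AQI = 193.
CO: row 20.78–27.74 (AQI 101–150). (150−101)·(23.09−20.78)/(27.74−20.78) + 101 = 49·2.31/6.96 + 101 ≈ 117.26 → 117.
Sub-indices: PM2.5→308, SO₂→290, NO₂→108, PM10→90, O₃→193, CO→117. Overall AQI = max = 308; dominant pollutant is PM2.5.

308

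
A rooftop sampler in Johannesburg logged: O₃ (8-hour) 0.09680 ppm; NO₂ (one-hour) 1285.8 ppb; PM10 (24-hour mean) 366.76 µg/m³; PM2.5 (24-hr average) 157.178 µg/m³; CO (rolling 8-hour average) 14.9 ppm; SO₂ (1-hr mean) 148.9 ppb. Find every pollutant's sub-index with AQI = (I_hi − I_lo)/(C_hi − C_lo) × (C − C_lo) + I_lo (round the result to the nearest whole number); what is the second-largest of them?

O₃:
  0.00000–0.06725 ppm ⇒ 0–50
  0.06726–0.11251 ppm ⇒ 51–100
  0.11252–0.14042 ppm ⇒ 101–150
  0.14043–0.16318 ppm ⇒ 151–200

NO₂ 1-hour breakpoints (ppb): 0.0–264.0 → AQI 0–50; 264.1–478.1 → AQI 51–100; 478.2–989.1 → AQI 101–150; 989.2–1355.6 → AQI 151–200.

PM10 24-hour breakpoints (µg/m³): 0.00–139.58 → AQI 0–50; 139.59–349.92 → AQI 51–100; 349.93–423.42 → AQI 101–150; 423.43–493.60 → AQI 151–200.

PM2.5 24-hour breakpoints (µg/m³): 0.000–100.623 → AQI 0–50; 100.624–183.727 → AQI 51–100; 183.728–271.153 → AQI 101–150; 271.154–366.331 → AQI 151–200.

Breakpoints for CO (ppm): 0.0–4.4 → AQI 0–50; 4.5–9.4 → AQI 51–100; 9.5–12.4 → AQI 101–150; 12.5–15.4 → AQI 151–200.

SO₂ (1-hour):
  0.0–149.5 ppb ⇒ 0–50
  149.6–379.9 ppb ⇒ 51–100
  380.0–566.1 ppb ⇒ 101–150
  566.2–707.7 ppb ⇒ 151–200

191

O₃: 0.09680 lies in 0.06726–0.11251, so I_lo=51, I_hi=100, C_lo=0.06726, C_hi=0.11251.
(100−51)/(0.11251−0.06726) × (0.09680−0.06726) + 51 = 49/0.04525 × 0.02954 + 51 ≈ 82.99 → 83.
NO₂: 1285.8 lies in 989.2–1355.6, so I_lo=151, I_hi=200, C_lo=989.2, C_hi=1355.6.
(200−151)/(1355.6−989.2) × (1285.8−989.2) + 151 = 49/366.4 × 296.6 + 151 ≈ 190.67 → 191.
PM10: 366.76 ∈ [349.93, 423.42] ↔ index [101, 150].
101 + (366.76−349.93)·(150−101)/(423.42−349.93) = 101 + 16.83·49/73.49 ≈ 112.22, so AQI = 112.
PM2.5 157.178: bracket 100.624–183.727 → index 51–100; slope 49/83.103, offset 56.554.
AQI = 51 + 49/83.103·56.554 ≈ 84.35 ⇒ 84.
CO 14.9: bracket 12.5–15.4 → index 151–200; slope 49/2.9, offset 2.4.
AQI = 151 + 49/2.9·2.4 ≈ 191.55 ⇒ 192.
SO₂: 148.9 lies in 0.0–149.5, so I_lo=0, I_hi=50, C_lo=0.0, C_hi=149.5.
(50−0)/(149.5−0.0) × (148.9−0.0) + 0 = 50/149.5 × 148.9 + 0 ≈ 49.80 → 50.
Sub-indices: O₃→83, NO₂→191, PM10→112, PM2.5→84, CO→192, SO₂→50. Ranked high→low: 192, 191, 112, 84, 83, 50. Second-highest sub-index = 191.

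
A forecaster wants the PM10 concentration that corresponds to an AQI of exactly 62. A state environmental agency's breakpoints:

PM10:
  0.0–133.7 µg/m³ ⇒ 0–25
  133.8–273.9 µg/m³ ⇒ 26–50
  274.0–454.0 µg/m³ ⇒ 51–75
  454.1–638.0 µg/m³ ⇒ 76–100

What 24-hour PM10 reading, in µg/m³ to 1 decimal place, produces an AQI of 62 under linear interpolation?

356.5

AQI 62 lies in the 51–75 band, which corresponds to 274.0–454.0 µg/m³.
C = 274.0 + (62−51)×(454.0−274.0)/(75−51) = 274.0 + 11×180.0/24 ≈ 356.500 µg/m³ → 356.5 µg/m³ to 1 dp.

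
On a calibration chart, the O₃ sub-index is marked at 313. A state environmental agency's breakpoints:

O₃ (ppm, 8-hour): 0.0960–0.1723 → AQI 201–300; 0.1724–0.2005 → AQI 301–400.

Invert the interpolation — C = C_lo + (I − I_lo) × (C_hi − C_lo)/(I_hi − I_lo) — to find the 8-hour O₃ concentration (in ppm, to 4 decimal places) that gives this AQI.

AQI 313 lies in the 301–400 band, which corresponds to 0.1724–0.2005 ppm.
C = 0.1724 + (313−301)×(0.2005−0.1724)/(400−301) = 0.1724 + 12×0.0281/99 ≈ 0.175806 ppm → 0.1758 ppm to 4 dp.

0.1758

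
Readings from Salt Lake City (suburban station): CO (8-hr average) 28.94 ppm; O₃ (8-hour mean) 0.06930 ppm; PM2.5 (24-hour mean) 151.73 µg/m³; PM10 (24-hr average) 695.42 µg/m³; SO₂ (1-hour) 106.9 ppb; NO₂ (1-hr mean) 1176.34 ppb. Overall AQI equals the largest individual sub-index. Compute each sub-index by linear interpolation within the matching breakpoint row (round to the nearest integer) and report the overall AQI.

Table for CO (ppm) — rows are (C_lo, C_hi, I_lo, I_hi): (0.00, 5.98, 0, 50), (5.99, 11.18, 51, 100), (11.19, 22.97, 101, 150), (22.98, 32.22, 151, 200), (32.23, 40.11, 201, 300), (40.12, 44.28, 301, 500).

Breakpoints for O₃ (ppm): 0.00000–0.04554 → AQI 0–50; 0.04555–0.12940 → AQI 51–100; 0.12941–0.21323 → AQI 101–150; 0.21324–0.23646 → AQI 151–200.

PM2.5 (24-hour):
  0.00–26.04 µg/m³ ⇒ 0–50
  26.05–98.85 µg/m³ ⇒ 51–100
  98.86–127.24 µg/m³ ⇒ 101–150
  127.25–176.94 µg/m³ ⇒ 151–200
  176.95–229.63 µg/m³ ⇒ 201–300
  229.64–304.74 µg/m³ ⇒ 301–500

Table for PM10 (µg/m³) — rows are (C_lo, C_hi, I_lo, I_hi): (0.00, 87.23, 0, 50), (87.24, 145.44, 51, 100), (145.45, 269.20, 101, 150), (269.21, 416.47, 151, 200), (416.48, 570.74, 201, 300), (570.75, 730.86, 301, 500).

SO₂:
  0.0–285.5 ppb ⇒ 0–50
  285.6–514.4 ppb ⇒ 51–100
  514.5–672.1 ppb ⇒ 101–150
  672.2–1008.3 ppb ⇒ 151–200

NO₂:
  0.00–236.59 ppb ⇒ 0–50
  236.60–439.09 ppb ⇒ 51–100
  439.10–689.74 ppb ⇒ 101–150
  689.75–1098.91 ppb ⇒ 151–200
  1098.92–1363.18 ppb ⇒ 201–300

CO: row 22.98–32.22 (AQI 151–200). (200−151)·(28.94−22.98)/(32.22−22.98) + 151 = 49·5.96/9.24 + 151 ≈ 182.61 → 183.
O₃: 0.06930 ∈ [0.04555, 0.12940] ↔ index [51, 100].
51 + (0.06930−0.04555)·(100−51)/(0.12940−0.04555) = 51 + 0.02375·49/0.08385 ≈ 64.88, so AQI = 65.
PM2.5 151.73: bracket 127.25–176.94 → index 151–200; slope 49/49.69, offset 24.48.
AQI = 151 + 49/49.69·24.48 ≈ 175.14 ⇒ 175.
PM10 695.42: bracket 570.75–730.86 → index 301–500; slope 199/160.11, offset 124.67.
AQI = 301 + 199/160.11·124.67 ≈ 455.95 ⇒ 456.
SO₂: row 0.0–285.5 (AQI 0–50). (50−0)·(106.9−0.0)/(285.5−0.0) + 0 = 50·106.9/285.5 + 0 ≈ 18.72 → 19.
NO₂: 1176.34 ∈ [1098.92, 1363.18] ↔ index [201, 300].
201 + (1176.34−1098.92)·(300−201)/(1363.18−1098.92) = 201 + 77.42·99/264.26 ≈ 230.00, so AQI = 230.
Sub-indices: CO→183, O₃→65, PM2.5→175, PM10→456, SO₂→19, NO₂→230. Overall AQI = max = 456; dominant pollutant is PM10.

456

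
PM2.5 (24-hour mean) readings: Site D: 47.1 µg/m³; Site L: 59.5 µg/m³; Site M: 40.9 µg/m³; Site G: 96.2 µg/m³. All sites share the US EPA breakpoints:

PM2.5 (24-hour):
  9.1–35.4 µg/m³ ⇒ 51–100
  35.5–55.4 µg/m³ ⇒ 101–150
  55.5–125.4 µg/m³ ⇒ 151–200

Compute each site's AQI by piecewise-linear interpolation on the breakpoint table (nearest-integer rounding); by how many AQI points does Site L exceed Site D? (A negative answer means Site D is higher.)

24

Site D: 47.1 ∈ [35.5, 55.4] ↔ index [101, 150].
101 + (47.1−35.5)·(150−101)/(55.4−35.5) = 101 + 11.6·49/19.9 ≈ 129.56, so AQI = 130.
Site L: row 55.5–125.4 (AQI 151–200). (200−151)·(59.5−55.5)/(125.4−55.5) + 151 = 49·4.0/69.9 + 151 ≈ 153.80 → 154.
Site M: 40.9 ∈ [35.5, 55.4] ↔ index [101, 150].
101 + (40.9−35.5)·(150−101)/(55.4−35.5) = 101 + 5.4·49/19.9 ≈ 114.30, so AQI = 114.
Site G: 96.2 ∈ [55.5, 125.4] ↔ index [151, 200].
151 + (96.2−55.5)·(200−151)/(125.4−55.5) = 151 + 40.7·49/69.9 ≈ 179.53, so AQI = 180.
AQIs: Site D=130, Site L=154, Site M=114, Site G=180. Site L (154) − Site D (130) = 24.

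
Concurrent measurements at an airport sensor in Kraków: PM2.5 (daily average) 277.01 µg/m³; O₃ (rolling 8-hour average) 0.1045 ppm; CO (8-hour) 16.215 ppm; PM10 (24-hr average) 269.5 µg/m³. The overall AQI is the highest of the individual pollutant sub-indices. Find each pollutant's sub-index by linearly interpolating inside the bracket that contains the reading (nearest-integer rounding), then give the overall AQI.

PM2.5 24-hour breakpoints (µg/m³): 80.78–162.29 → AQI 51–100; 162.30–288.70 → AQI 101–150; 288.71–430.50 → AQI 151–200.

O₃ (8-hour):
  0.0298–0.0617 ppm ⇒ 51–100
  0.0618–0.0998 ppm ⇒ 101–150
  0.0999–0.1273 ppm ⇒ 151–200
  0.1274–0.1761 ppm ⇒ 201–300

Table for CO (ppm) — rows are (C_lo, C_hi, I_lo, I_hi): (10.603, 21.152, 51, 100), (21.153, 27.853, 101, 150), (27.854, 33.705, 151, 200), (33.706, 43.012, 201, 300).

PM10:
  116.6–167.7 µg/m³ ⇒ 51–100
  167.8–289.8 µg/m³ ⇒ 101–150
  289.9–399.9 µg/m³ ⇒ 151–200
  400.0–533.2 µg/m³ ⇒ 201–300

PM2.5: 277.01 ∈ [162.30, 288.70] ↔ index [101, 150].
101 + (277.01−162.30)·(150−101)/(288.70−162.30) = 101 + 114.71·49/126.40 ≈ 145.47, so AQI = 145.
O₃: 0.1045 ∈ [0.0999, 0.1273] ↔ index [151, 200].
151 + (0.1045−0.0999)·(200−151)/(0.1273−0.0999) = 151 + 0.0046·49/0.0274 ≈ 159.23, so AQI = 159.
CO: 16.215 lies in 10.603–21.152, so I_lo=51, I_hi=100, C_lo=10.603, C_hi=21.152.
(100−51)/(21.152−10.603) × (16.215−10.603) + 51 = 49/10.549 × 5.612 + 51 ≈ 77.07 → 77.
PM10: 269.5 lies in 167.8–289.8, so I_lo=101, I_hi=150, C_lo=167.8, C_hi=289.8.
(150−101)/(289.8−167.8) × (269.5−167.8) + 101 = 49/122.0 × 101.7 + 101 ≈ 141.85 → 142.
Sub-indices: PM2.5→145, O₃→159, CO→77, PM10→142. Overall AQI = max = 159; dominant pollutant is O₃.

159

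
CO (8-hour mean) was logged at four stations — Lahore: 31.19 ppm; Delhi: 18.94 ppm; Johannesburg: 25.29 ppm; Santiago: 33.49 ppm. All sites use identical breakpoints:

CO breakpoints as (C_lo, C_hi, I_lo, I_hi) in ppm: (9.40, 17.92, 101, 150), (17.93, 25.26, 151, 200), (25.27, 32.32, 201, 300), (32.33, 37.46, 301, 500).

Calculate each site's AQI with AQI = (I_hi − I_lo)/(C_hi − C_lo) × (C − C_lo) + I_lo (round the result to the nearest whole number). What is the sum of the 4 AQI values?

Lahore: row 25.27–32.32 (AQI 201–300). (300−201)·(31.19−25.27)/(32.32−25.27) + 201 = 99·5.92/7.05 + 201 ≈ 284.13 → 284.
Delhi 18.94: bracket 17.93–25.26 → index 151–200; slope 49/7.33, offset 1.01.
AQI = 151 + 49/7.33·1.01 ≈ 157.75 ⇒ 158.
Johannesburg: 25.29 lies in 25.27–32.32, so I_lo=201, I_hi=300, C_lo=25.27, C_hi=32.32.
(300−201)/(32.32−25.27) × (25.29−25.27) + 201 = 99/7.05 × 0.02 + 201 ≈ 201.28 → 201.
Santiago: 33.49 ∈ [32.33, 37.46] ↔ index [301, 500].
301 + (33.49−32.33)·(500−301)/(37.46−32.33) = 301 + 1.16·199/5.13 ≈ 346.00, so AQI = 346.
AQIs: Lahore=284, Delhi=158, Johannesburg=201, Santiago=346. Sum = 284 + 158 + 201 + 346 = 989.

989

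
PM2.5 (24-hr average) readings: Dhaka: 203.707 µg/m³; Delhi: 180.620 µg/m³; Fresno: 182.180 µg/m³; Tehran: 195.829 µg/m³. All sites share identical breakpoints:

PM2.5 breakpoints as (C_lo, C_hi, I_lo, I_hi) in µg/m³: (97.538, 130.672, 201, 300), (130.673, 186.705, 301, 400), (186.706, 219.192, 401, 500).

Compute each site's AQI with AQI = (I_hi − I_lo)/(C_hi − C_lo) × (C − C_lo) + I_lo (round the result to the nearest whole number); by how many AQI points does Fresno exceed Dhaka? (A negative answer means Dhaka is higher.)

-61

Dhaka: 203.707 ∈ [186.706, 219.192] ↔ index [401, 500].
401 + (203.707−186.706)·(500−401)/(219.192−186.706) = 401 + 17.001·99/32.486 ≈ 452.81, so AQI = 453.
Delhi: 180.620 lies in 130.673–186.705, so I_lo=301, I_hi=400, C_lo=130.673, C_hi=186.705.
(400−301)/(186.705−130.673) × (180.620−130.673) + 301 = 99/56.032 × 49.947 + 301 ≈ 389.25 → 389.
Fresno 182.180: bracket 130.673–186.705 → index 301–400; slope 99/56.032, offset 51.507.
AQI = 301 + 99/56.032·51.507 ≈ 392.01 ⇒ 392.
Tehran: 195.829 lies in 186.706–219.192, so I_lo=401, I_hi=500, C_lo=186.706, C_hi=219.192.
(500−401)/(219.192−186.706) × (195.829−186.706) + 401 = 99/32.486 × 9.123 + 401 ≈ 428.80 → 429.
AQIs: Dhaka=453, Delhi=389, Fresno=392, Tehran=429. Fresno (392) − Dhaka (453) = -61.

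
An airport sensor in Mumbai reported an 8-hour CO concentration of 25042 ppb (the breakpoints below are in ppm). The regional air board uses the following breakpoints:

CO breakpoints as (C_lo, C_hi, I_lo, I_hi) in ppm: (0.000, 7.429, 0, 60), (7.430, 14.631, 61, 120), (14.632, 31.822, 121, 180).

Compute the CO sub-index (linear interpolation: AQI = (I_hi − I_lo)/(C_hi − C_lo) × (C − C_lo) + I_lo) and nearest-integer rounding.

157

Convert: 25042 ppb = 25.042 ppm.
CO: row 14.632–31.822 (AQI 121–180). (180−121)·(25.042−14.632)/(31.822−14.632) + 121 = 59·10.410/17.190 + 121 ≈ 156.73 → 157.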